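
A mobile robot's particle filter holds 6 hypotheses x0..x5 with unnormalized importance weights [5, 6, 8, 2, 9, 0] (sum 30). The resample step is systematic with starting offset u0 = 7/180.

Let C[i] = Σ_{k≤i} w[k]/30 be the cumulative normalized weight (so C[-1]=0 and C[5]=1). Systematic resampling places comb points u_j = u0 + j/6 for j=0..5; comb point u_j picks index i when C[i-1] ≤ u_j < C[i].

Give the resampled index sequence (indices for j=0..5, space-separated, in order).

C = [1/6, 11/30, 19/30, 7/10, 1, 1]
j=0: u_0=7/180 ∈ [0, 1/6) → index 0
j=1: u_1=37/180 ∈ [1/6, 11/30) → index 1
j=2: u_2=67/180 ∈ [11/30, 19/30) → index 2
j=3: u_3=97/180 ∈ [11/30, 19/30) → index 2
j=4: u_4=127/180 ∈ [7/10, 1) → index 4
j=5: u_5=157/180 ∈ [7/10, 1) → index 4

0 1 2 2 4 4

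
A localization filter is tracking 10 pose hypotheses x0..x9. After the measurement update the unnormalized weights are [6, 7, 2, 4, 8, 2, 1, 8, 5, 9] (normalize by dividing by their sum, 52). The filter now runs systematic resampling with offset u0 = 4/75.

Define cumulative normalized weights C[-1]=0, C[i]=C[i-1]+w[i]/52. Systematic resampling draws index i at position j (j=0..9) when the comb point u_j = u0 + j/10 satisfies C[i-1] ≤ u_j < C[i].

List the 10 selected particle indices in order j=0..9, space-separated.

C = [3/26, 1/4, 15/52, 19/52, 27/52, 29/52, 15/26, 19/26, 43/52, 1]
j=0: u_0=4/75 ∈ [0, 3/26) → index 0
j=1: u_1=23/150 ∈ [3/26, 1/4) → index 1
j=2: u_2=19/75 ∈ [1/4, 15/52) → index 2
j=3: u_3=53/150 ∈ [15/52, 19/52) → index 3
j=4: u_4=34/75 ∈ [19/52, 27/52) → index 4
j=5: u_5=83/150 ∈ [27/52, 29/52) → index 5
j=6: u_6=49/75 ∈ [15/26, 19/26) → index 7
j=7: u_7=113/150 ∈ [19/26, 43/52) → index 8
j=8: u_8=64/75 ∈ [43/52, 1) → index 9
j=9: u_9=143/150 ∈ [43/52, 1) → index 9

0 1 2 3 4 5 7 8 9 9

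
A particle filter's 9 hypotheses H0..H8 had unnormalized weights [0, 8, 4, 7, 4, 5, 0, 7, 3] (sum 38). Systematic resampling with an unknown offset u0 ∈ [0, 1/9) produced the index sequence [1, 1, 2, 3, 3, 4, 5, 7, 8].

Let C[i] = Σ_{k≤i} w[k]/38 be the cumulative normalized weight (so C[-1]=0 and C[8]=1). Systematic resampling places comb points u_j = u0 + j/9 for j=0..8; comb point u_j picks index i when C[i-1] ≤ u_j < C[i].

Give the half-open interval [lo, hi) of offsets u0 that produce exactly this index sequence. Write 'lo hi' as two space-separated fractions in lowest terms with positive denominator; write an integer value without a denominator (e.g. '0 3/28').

11/342 17/342

C = [0, 4/19, 6/19, 1/2, 23/38, 14/19, 14/19, 35/38, 1]
j=0 picked index 1: u0 ∈ [0, 4/19)
j=1 picked index 1: u0 ∈ [-1/9, 17/171)
j=2 picked index 2: u0 ∈ [-2/171, 16/171)
j=3 picked index 3: u0 ∈ [-1/57, 1/6)
j=4 picked index 3: u0 ∈ [-22/171, 1/18)
j=5 picked index 4: u0 ∈ [-1/18, 17/342)
j=6 picked index 5: u0 ∈ [-7/114, 4/57)
j=7 picked index 7: u0 ∈ [-7/171, 49/342)
j=8 picked index 8: u0 ∈ [11/342, 1/9)
intersection: [11/342, 17/342)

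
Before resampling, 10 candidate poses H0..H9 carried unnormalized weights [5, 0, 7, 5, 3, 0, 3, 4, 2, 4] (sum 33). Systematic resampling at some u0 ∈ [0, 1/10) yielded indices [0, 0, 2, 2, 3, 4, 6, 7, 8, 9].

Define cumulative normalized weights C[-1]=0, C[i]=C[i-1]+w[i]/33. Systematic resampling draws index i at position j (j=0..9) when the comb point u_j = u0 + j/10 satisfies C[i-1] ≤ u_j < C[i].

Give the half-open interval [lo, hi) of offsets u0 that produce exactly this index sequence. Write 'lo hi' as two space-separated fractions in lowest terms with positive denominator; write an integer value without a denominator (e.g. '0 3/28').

1/55 17/330

C = [5/33, 5/33, 4/11, 17/33, 20/33, 20/33, 23/33, 9/11, 29/33, 1]
j=0 picked index 0: u0 ∈ [0, 5/33)
j=1 picked index 0: u0 ∈ [-1/10, 17/330)
j=2 picked index 2: u0 ∈ [-8/165, 9/55)
j=3 picked index 2: u0 ∈ [-49/330, 7/110)
j=4 picked index 3: u0 ∈ [-2/55, 19/165)
j=5 picked index 4: u0 ∈ [1/66, 7/66)
j=6 picked index 6: u0 ∈ [1/165, 16/165)
j=7 picked index 7: u0 ∈ [-1/330, 13/110)
j=8 picked index 8: u0 ∈ [1/55, 13/165)
j=9 picked index 9: u0 ∈ [-7/330, 1/10)
intersection: [1/55, 17/330)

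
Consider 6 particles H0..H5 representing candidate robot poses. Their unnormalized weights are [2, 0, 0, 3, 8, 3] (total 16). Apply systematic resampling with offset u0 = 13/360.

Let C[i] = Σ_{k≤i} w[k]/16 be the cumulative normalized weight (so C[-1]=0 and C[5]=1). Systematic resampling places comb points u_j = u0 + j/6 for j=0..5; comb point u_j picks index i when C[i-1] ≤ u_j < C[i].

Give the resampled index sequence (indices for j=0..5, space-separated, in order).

0 3 4 4 4 5

C = [1/8, 1/8, 1/8, 5/16, 13/16, 1]
j=0: u_0=13/360 ∈ [0, 1/8) → index 0
j=1: u_1=73/360 ∈ [1/8, 5/16) → index 3
j=2: u_2=133/360 ∈ [5/16, 13/16) → index 4
j=3: u_3=193/360 ∈ [5/16, 13/16) → index 4
j=4: u_4=253/360 ∈ [5/16, 13/16) → index 4
j=5: u_5=313/360 ∈ [13/16, 1) → index 5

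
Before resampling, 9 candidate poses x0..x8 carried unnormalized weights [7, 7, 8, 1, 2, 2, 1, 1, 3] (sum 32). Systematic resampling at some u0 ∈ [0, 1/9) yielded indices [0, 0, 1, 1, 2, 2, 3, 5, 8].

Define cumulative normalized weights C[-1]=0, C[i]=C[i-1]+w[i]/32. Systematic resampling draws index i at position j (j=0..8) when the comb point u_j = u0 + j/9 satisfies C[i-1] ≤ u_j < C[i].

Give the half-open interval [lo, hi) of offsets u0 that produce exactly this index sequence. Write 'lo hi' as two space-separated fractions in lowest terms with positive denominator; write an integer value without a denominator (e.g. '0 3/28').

C = [7/32, 7/16, 11/16, 23/32, 25/32, 27/32, 7/8, 29/32, 1]
j=0 picked index 0: u0 ∈ [0, 7/32)
j=1 picked index 0: u0 ∈ [-1/9, 31/288)
j=2 picked index 1: u0 ∈ [-1/288, 31/144)
j=3 picked index 1: u0 ∈ [-11/96, 5/48)
j=4 picked index 2: u0 ∈ [-1/144, 35/144)
j=5 picked index 2: u0 ∈ [-17/144, 19/144)
j=6 picked index 3: u0 ∈ [1/48, 5/96)
j=7 picked index 5: u0 ∈ [1/288, 19/288)
j=8 picked index 8: u0 ∈ [5/288, 1/9)
intersection: [1/48, 5/96)

1/48 5/96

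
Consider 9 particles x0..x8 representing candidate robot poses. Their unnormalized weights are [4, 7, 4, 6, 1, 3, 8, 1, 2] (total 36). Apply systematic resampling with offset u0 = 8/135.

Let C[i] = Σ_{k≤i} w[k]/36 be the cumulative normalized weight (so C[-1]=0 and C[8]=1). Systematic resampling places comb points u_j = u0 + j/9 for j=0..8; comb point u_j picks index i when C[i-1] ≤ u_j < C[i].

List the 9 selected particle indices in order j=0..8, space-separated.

C = [1/9, 11/36, 5/12, 7/12, 11/18, 25/36, 11/12, 17/18, 1]
j=0: u_0=8/135 ∈ [0, 1/9) → index 0
j=1: u_1=23/135 ∈ [1/9, 11/36) → index 1
j=2: u_2=38/135 ∈ [1/9, 11/36) → index 1
j=3: u_3=53/135 ∈ [11/36, 5/12) → index 2
j=4: u_4=68/135 ∈ [5/12, 7/12) → index 3
j=5: u_5=83/135 ∈ [11/18, 25/36) → index 5
j=6: u_6=98/135 ∈ [25/36, 11/12) → index 6
j=7: u_7=113/135 ∈ [25/36, 11/12) → index 6
j=8: u_8=128/135 ∈ [17/18, 1) → index 8

0 1 1 2 3 5 6 6 8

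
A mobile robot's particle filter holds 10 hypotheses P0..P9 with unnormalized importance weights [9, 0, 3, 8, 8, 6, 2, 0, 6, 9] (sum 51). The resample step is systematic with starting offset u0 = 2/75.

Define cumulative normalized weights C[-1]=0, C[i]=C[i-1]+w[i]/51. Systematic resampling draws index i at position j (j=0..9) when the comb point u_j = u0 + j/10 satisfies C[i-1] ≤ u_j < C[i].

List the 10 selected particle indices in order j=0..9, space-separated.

C = [3/17, 3/17, 4/17, 20/51, 28/51, 2/3, 12/17, 12/17, 14/17, 1]
j=0: u_0=2/75 ∈ [0, 3/17) → index 0
j=1: u_1=19/150 ∈ [0, 3/17) → index 0
j=2: u_2=17/75 ∈ [3/17, 4/17) → index 2
j=3: u_3=49/150 ∈ [4/17, 20/51) → index 3
j=4: u_4=32/75 ∈ [20/51, 28/51) → index 4
j=5: u_5=79/150 ∈ [20/51, 28/51) → index 4
j=6: u_6=47/75 ∈ [28/51, 2/3) → index 5
j=7: u_7=109/150 ∈ [12/17, 14/17) → index 8
j=8: u_8=62/75 ∈ [14/17, 1) → index 9
j=9: u_9=139/150 ∈ [14/17, 1) → index 9

0 0 2 3 4 4 5 8 9 9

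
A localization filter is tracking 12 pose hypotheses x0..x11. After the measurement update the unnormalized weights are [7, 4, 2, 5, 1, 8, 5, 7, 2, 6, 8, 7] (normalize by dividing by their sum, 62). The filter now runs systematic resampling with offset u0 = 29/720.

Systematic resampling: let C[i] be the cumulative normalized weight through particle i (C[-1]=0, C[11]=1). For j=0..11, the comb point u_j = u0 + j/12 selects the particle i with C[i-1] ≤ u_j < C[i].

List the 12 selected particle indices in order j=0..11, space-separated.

0 1 2 3 5 6 7 7 9 10 10 11

C = [7/62, 11/62, 13/62, 9/31, 19/62, 27/62, 16/31, 39/62, 41/62, 47/62, 55/62, 1]
j=0: u_0=29/720 ∈ [0, 7/62) → index 0
j=1: u_1=89/720 ∈ [7/62, 11/62) → index 1
j=2: u_2=149/720 ∈ [11/62, 13/62) → index 2
j=3: u_3=209/720 ∈ [13/62, 9/31) → index 3
j=4: u_4=269/720 ∈ [19/62, 27/62) → index 5
j=5: u_5=329/720 ∈ [27/62, 16/31) → index 6
j=6: u_6=389/720 ∈ [16/31, 39/62) → index 7
j=7: u_7=449/720 ∈ [16/31, 39/62) → index 7
j=8: u_8=509/720 ∈ [41/62, 47/62) → index 9
j=9: u_9=569/720 ∈ [47/62, 55/62) → index 10
j=10: u_10=629/720 ∈ [47/62, 55/62) → index 10
j=11: u_11=689/720 ∈ [55/62, 1) → index 11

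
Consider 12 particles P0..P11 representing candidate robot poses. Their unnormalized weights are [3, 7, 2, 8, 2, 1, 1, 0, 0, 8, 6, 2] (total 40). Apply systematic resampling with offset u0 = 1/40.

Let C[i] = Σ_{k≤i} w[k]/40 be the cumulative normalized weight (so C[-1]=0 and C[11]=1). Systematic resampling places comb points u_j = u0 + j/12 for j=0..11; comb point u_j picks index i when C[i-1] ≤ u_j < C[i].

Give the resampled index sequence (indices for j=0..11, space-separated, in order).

C = [3/40, 1/4, 3/10, 1/2, 11/20, 23/40, 3/5, 3/5, 3/5, 4/5, 19/20, 1]
j=0: u_0=1/40 ∈ [0, 3/40) → index 0
j=1: u_1=13/120 ∈ [3/40, 1/4) → index 1
j=2: u_2=23/120 ∈ [3/40, 1/4) → index 1
j=3: u_3=11/40 ∈ [1/4, 3/10) → index 2
j=4: u_4=43/120 ∈ [3/10, 1/2) → index 3
j=5: u_5=53/120 ∈ [3/10, 1/2) → index 3
j=6: u_6=21/40 ∈ [1/2, 11/20) → index 4
j=7: u_7=73/120 ∈ [3/5, 4/5) → index 9
j=8: u_8=83/120 ∈ [3/5, 4/5) → index 9
j=9: u_9=31/40 ∈ [3/5, 4/5) → index 9
j=10: u_10=103/120 ∈ [4/5, 19/20) → index 10
j=11: u_11=113/120 ∈ [4/5, 19/20) → index 10

0 1 1 2 3 3 4 9 9 9 10 10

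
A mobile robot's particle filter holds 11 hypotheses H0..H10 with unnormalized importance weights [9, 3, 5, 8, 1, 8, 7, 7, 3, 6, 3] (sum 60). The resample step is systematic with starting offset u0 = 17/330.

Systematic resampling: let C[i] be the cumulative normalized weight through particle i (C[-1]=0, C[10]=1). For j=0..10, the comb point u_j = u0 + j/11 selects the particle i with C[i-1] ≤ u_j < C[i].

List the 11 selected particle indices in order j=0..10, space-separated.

C = [3/20, 1/5, 17/60, 5/12, 13/30, 17/30, 41/60, 4/5, 17/20, 19/20, 1]
j=0: u_0=17/330 ∈ [0, 3/20) → index 0
j=1: u_1=47/330 ∈ [0, 3/20) → index 0
j=2: u_2=7/30 ∈ [1/5, 17/60) → index 2
j=3: u_3=107/330 ∈ [17/60, 5/12) → index 3
j=4: u_4=137/330 ∈ [17/60, 5/12) → index 3
j=5: u_5=167/330 ∈ [13/30, 17/30) → index 5
j=6: u_6=197/330 ∈ [17/30, 41/60) → index 6
j=7: u_7=227/330 ∈ [41/60, 4/5) → index 7
j=8: u_8=257/330 ∈ [41/60, 4/5) → index 7
j=9: u_9=287/330 ∈ [17/20, 19/20) → index 9
j=10: u_10=317/330 ∈ [19/20, 1) → index 10

0 0 2 3 3 5 6 7 7 9 10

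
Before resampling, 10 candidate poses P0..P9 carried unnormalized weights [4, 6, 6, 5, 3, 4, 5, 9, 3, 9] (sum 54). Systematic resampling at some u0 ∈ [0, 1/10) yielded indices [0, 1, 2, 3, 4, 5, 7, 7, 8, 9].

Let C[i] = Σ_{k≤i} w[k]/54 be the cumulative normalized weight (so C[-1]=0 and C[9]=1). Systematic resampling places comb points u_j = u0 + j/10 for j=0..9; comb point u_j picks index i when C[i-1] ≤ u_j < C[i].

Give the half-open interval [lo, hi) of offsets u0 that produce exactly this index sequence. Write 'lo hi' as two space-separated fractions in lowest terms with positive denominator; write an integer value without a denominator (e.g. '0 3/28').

1/90 1/54

C = [2/27, 5/27, 8/27, 7/18, 4/9, 14/27, 11/18, 7/9, 5/6, 1]
j=0 picked index 0: u0 ∈ [0, 2/27)
j=1 picked index 1: u0 ∈ [-7/270, 23/270)
j=2 picked index 2: u0 ∈ [-2/135, 13/135)
j=3 picked index 3: u0 ∈ [-1/270, 4/45)
j=4 picked index 4: u0 ∈ [-1/90, 2/45)
j=5 picked index 5: u0 ∈ [-1/18, 1/54)
j=6 picked index 7: u0 ∈ [1/90, 8/45)
j=7 picked index 7: u0 ∈ [-4/45, 7/90)
j=8 picked index 8: u0 ∈ [-1/45, 1/30)
j=9 picked index 9: u0 ∈ [-1/15, 1/10)
intersection: [1/90, 1/54)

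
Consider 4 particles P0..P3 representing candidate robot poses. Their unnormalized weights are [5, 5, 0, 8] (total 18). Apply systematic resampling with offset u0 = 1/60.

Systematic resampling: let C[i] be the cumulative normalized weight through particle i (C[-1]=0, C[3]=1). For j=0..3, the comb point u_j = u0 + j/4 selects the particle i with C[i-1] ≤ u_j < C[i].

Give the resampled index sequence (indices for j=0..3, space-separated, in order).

0 0 1 3

C = [5/18, 5/9, 5/9, 1]
j=0: u_0=1/60 ∈ [0, 5/18) → index 0
j=1: u_1=4/15 ∈ [0, 5/18) → index 0
j=2: u_2=31/60 ∈ [5/18, 5/9) → index 1
j=3: u_3=23/30 ∈ [5/9, 1) → index 3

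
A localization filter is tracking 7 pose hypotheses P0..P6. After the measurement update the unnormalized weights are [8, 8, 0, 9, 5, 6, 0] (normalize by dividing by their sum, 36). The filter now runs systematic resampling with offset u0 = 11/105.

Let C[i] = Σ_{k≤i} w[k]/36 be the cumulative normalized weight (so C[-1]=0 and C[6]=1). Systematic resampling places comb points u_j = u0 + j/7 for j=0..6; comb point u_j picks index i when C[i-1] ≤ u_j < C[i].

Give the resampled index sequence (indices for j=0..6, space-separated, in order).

C = [2/9, 4/9, 4/9, 25/36, 5/6, 1, 1]
j=0: u_0=11/105 ∈ [0, 2/9) → index 0
j=1: u_1=26/105 ∈ [2/9, 4/9) → index 1
j=2: u_2=41/105 ∈ [2/9, 4/9) → index 1
j=3: u_3=8/15 ∈ [4/9, 25/36) → index 3
j=4: u_4=71/105 ∈ [4/9, 25/36) → index 3
j=5: u_5=86/105 ∈ [25/36, 5/6) → index 4
j=6: u_6=101/105 ∈ [5/6, 1) → index 5

0 1 1 3 3 4 5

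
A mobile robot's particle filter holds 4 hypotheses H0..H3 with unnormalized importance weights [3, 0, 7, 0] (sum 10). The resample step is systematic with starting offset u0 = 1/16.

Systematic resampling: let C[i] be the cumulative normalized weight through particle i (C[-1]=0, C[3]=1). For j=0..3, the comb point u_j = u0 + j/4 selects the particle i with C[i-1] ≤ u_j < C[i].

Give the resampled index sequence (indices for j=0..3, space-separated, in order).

C = [3/10, 3/10, 1, 1]
j=0: u_0=1/16 ∈ [0, 3/10) → index 0
j=1: u_1=5/16 ∈ [3/10, 1) → index 2
j=2: u_2=9/16 ∈ [3/10, 1) → index 2
j=3: u_3=13/16 ∈ [3/10, 1) → index 2

0 2 2 2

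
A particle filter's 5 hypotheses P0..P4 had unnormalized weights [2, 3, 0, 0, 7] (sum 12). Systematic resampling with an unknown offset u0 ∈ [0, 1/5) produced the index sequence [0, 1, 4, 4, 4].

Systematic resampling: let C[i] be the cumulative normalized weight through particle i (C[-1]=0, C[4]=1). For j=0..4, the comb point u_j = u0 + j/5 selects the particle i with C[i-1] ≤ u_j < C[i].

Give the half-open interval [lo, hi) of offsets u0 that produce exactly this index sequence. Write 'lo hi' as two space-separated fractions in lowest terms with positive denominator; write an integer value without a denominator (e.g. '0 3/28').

C = [1/6, 5/12, 5/12, 5/12, 1]
j=0 picked index 0: u0 ∈ [0, 1/6)
j=1 picked index 1: u0 ∈ [-1/30, 13/60)
j=2 picked index 4: u0 ∈ [1/60, 3/5)
j=3 picked index 4: u0 ∈ [-11/60, 2/5)
j=4 picked index 4: u0 ∈ [-23/60, 1/5)
intersection: [1/60, 1/6)

1/60 1/6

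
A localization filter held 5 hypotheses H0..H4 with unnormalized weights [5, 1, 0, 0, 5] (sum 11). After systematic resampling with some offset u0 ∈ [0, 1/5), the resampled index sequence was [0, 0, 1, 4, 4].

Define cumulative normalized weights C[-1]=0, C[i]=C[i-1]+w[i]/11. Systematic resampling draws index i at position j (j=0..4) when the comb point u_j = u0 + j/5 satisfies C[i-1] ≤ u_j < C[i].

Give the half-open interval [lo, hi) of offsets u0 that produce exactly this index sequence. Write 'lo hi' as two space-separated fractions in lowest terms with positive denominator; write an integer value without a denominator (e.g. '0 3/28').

C = [5/11, 6/11, 6/11, 6/11, 1]
j=0 picked index 0: u0 ∈ [0, 5/11)
j=1 picked index 0: u0 ∈ [-1/5, 14/55)
j=2 picked index 1: u0 ∈ [3/55, 8/55)
j=3 picked index 4: u0 ∈ [-3/55, 2/5)
j=4 picked index 4: u0 ∈ [-14/55, 1/5)
intersection: [3/55, 8/55)

3/55 8/55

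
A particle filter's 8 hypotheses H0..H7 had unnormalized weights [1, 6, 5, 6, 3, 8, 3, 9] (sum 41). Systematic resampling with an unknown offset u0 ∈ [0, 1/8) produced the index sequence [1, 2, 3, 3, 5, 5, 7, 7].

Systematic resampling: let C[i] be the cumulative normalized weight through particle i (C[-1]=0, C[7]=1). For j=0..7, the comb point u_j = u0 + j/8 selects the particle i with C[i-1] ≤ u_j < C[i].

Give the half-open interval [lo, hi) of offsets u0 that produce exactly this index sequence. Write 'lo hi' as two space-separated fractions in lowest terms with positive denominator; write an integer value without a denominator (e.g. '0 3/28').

15/328 21/328

C = [1/41, 7/41, 12/41, 18/41, 21/41, 29/41, 32/41, 1]
j=0 picked index 1: u0 ∈ [1/41, 7/41)
j=1 picked index 2: u0 ∈ [15/328, 55/328)
j=2 picked index 3: u0 ∈ [7/164, 31/164)
j=3 picked index 3: u0 ∈ [-27/328, 21/328)
j=4 picked index 5: u0 ∈ [1/82, 17/82)
j=5 picked index 5: u0 ∈ [-37/328, 27/328)
j=6 picked index 7: u0 ∈ [5/164, 1/4)
j=7 picked index 7: u0 ∈ [-31/328, 1/8)
intersection: [15/328, 21/328)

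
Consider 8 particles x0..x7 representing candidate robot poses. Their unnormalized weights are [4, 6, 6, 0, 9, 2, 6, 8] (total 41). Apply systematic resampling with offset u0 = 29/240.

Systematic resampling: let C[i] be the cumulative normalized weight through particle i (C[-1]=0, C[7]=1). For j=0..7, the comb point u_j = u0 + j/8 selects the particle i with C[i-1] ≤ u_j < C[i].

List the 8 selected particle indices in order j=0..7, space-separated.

C = [4/41, 10/41, 16/41, 16/41, 25/41, 27/41, 33/41, 1]
j=0: u_0=29/240 ∈ [4/41, 10/41) → index 1
j=1: u_1=59/240 ∈ [10/41, 16/41) → index 2
j=2: u_2=89/240 ∈ [10/41, 16/41) → index 2
j=3: u_3=119/240 ∈ [16/41, 25/41) → index 4
j=4: u_4=149/240 ∈ [25/41, 27/41) → index 5
j=5: u_5=179/240 ∈ [27/41, 33/41) → index 6
j=6: u_6=209/240 ∈ [33/41, 1) → index 7
j=7: u_7=239/240 ∈ [33/41, 1) → index 7

1 2 2 4 5 6 7 7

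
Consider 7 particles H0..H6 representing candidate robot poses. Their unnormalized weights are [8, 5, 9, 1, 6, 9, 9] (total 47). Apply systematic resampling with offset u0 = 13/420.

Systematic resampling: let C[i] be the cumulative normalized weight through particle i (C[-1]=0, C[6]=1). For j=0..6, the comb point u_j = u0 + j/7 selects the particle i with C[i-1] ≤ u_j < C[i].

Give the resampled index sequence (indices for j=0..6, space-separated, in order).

C = [8/47, 13/47, 22/47, 23/47, 29/47, 38/47, 1]
j=0: u_0=13/420 ∈ [0, 8/47) → index 0
j=1: u_1=73/420 ∈ [8/47, 13/47) → index 1
j=2: u_2=19/60 ∈ [13/47, 22/47) → index 2
j=3: u_3=193/420 ∈ [13/47, 22/47) → index 2
j=4: u_4=253/420 ∈ [23/47, 29/47) → index 4
j=5: u_5=313/420 ∈ [29/47, 38/47) → index 5
j=6: u_6=373/420 ∈ [38/47, 1) → index 6

0 1 2 2 4 5 6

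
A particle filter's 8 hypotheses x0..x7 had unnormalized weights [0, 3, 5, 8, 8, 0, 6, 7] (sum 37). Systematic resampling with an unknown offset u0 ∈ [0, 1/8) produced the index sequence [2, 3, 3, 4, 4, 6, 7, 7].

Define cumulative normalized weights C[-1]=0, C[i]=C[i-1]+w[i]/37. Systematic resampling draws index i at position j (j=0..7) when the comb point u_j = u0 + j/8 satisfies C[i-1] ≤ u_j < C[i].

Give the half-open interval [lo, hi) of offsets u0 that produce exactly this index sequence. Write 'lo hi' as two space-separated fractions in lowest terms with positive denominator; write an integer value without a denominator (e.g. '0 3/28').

27/296 1/8

C = [0, 3/37, 8/37, 16/37, 24/37, 24/37, 30/37, 1]
j=0 picked index 2: u0 ∈ [3/37, 8/37)
j=1 picked index 3: u0 ∈ [27/296, 91/296)
j=2 picked index 3: u0 ∈ [-5/148, 27/148)
j=3 picked index 4: u0 ∈ [17/296, 81/296)
j=4 picked index 4: u0 ∈ [-5/74, 11/74)
j=5 picked index 6: u0 ∈ [7/296, 55/296)
j=6 picked index 7: u0 ∈ [9/148, 1/4)
j=7 picked index 7: u0 ∈ [-19/296, 1/8)
intersection: [27/296, 1/8)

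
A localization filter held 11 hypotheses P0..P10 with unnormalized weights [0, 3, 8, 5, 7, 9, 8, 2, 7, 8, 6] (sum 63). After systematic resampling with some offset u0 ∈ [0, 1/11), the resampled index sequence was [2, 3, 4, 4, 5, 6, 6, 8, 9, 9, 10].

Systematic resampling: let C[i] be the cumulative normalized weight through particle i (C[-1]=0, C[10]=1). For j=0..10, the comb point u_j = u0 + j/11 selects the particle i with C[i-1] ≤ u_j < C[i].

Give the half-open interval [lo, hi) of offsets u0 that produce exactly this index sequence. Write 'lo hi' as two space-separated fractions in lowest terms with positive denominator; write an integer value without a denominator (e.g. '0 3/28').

C = [0, 1/21, 11/63, 16/63, 23/63, 32/63, 40/63, 2/3, 7/9, 19/21, 1]
j=0 picked index 2: u0 ∈ [1/21, 11/63)
j=1 picked index 3: u0 ∈ [58/693, 113/693)
j=2 picked index 4: u0 ∈ [50/693, 127/693)
j=3 picked index 4: u0 ∈ [-13/693, 64/693)
j=4 picked index 5: u0 ∈ [1/693, 100/693)
j=5 picked index 6: u0 ∈ [37/693, 125/693)
j=6 picked index 6: u0 ∈ [-26/693, 62/693)
j=7 picked index 8: u0 ∈ [1/33, 14/99)
j=8 picked index 9: u0 ∈ [5/99, 41/231)
j=9 picked index 9: u0 ∈ [-4/99, 20/231)
j=10 picked index 10: u0 ∈ [-1/231, 1/11)
intersection: [58/693, 20/231)

58/693 20/231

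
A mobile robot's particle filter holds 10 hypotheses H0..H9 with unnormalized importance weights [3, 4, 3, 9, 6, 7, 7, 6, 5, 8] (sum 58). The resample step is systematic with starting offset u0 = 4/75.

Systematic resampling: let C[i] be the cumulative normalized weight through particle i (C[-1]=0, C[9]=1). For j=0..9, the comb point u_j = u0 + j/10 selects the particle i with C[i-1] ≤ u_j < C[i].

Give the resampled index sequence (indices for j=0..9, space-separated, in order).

C = [3/58, 7/58, 5/29, 19/58, 25/58, 16/29, 39/58, 45/58, 25/29, 1]
j=0: u_0=4/75 ∈ [3/58, 7/58) → index 1
j=1: u_1=23/150 ∈ [7/58, 5/29) → index 2
j=2: u_2=19/75 ∈ [5/29, 19/58) → index 3
j=3: u_3=53/150 ∈ [19/58, 25/58) → index 4
j=4: u_4=34/75 ∈ [25/58, 16/29) → index 5
j=5: u_5=83/150 ∈ [16/29, 39/58) → index 6
j=6: u_6=49/75 ∈ [16/29, 39/58) → index 6
j=7: u_7=113/150 ∈ [39/58, 45/58) → index 7
j=8: u_8=64/75 ∈ [45/58, 25/29) → index 8
j=9: u_9=143/150 ∈ [25/29, 1) → index 9

1 2 3 4 5 6 6 7 8 9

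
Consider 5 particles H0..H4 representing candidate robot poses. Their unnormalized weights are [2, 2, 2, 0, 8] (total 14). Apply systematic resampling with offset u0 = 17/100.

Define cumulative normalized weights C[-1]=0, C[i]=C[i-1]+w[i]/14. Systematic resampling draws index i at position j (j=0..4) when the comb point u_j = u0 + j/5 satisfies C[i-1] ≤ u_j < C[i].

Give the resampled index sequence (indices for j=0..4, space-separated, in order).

C = [1/7, 2/7, 3/7, 3/7, 1]
j=0: u_0=17/100 ∈ [1/7, 2/7) → index 1
j=1: u_1=37/100 ∈ [2/7, 3/7) → index 2
j=2: u_2=57/100 ∈ [3/7, 1) → index 4
j=3: u_3=77/100 ∈ [3/7, 1) → index 4
j=4: u_4=97/100 ∈ [3/7, 1) → index 4

1 2 4 4 4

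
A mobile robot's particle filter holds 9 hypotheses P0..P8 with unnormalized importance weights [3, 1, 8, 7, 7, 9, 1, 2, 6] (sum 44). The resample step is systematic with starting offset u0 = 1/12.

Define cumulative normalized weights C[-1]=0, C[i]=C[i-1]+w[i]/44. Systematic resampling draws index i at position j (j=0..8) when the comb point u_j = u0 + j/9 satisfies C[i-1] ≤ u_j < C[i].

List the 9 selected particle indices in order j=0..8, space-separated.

C = [3/44, 1/11, 3/11, 19/44, 13/22, 35/44, 9/11, 19/22, 1]
j=0: u_0=1/12 ∈ [3/44, 1/11) → index 1
j=1: u_1=7/36 ∈ [1/11, 3/11) → index 2
j=2: u_2=11/36 ∈ [3/11, 19/44) → index 3
j=3: u_3=5/12 ∈ [3/11, 19/44) → index 3
j=4: u_4=19/36 ∈ [19/44, 13/22) → index 4
j=5: u_5=23/36 ∈ [13/22, 35/44) → index 5
j=6: u_6=3/4 ∈ [13/22, 35/44) → index 5
j=7: u_7=31/36 ∈ [9/11, 19/22) → index 7
j=8: u_8=35/36 ∈ [19/22, 1) → index 8

1 2 3 3 4 5 5 7 8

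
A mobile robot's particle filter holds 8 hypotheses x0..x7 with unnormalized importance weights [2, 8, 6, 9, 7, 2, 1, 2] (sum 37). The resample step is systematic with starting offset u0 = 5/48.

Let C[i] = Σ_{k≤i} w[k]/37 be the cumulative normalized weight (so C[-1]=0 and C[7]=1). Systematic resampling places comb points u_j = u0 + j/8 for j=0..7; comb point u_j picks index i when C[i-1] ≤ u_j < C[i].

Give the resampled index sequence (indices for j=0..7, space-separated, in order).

1 1 2 3 3 4 4 7

C = [2/37, 10/37, 16/37, 25/37, 32/37, 34/37, 35/37, 1]
j=0: u_0=5/48 ∈ [2/37, 10/37) → index 1
j=1: u_1=11/48 ∈ [2/37, 10/37) → index 1
j=2: u_2=17/48 ∈ [10/37, 16/37) → index 2
j=3: u_3=23/48 ∈ [16/37, 25/37) → index 3
j=4: u_4=29/48 ∈ [16/37, 25/37) → index 3
j=5: u_5=35/48 ∈ [25/37, 32/37) → index 4
j=6: u_6=41/48 ∈ [25/37, 32/37) → index 4
j=7: u_7=47/48 ∈ [35/37, 1) → index 7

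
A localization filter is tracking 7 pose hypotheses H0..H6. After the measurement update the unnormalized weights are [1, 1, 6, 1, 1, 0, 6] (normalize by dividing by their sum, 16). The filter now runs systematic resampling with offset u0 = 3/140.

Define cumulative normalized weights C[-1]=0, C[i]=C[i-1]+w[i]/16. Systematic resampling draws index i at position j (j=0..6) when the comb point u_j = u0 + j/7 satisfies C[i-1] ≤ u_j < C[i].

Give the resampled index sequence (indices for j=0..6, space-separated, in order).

0 2 2 2 4 6 6

C = [1/16, 1/8, 1/2, 9/16, 5/8, 5/8, 1]
j=0: u_0=3/140 ∈ [0, 1/16) → index 0
j=1: u_1=23/140 ∈ [1/8, 1/2) → index 2
j=2: u_2=43/140 ∈ [1/8, 1/2) → index 2
j=3: u_3=9/20 ∈ [1/8, 1/2) → index 2
j=4: u_4=83/140 ∈ [9/16, 5/8) → index 4
j=5: u_5=103/140 ∈ [5/8, 1) → index 6
j=6: u_6=123/140 ∈ [5/8, 1) → index 6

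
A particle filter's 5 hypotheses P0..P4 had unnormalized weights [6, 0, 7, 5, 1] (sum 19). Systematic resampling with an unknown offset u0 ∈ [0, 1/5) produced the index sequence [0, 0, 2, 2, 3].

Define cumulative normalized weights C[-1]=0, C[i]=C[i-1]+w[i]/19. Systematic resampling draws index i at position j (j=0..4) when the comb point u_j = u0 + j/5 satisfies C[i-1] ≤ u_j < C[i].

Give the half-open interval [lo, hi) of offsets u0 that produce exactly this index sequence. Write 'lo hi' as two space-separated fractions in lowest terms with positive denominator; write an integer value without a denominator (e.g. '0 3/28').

C = [6/19, 6/19, 13/19, 18/19, 1]
j=0 picked index 0: u0 ∈ [0, 6/19)
j=1 picked index 0: u0 ∈ [-1/5, 11/95)
j=2 picked index 2: u0 ∈ [-8/95, 27/95)
j=3 picked index 2: u0 ∈ [-27/95, 8/95)
j=4 picked index 3: u0 ∈ [-11/95, 14/95)
intersection: [0, 8/95)

0 8/95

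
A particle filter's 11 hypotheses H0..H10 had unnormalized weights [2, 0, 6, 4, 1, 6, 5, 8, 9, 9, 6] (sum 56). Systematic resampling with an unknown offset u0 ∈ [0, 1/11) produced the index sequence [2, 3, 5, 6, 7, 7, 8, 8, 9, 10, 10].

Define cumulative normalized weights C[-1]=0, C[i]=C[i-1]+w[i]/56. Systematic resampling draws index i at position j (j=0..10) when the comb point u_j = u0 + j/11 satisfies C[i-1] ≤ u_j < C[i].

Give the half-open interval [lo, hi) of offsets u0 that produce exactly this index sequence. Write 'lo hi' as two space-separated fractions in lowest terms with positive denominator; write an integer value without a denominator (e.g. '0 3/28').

C = [1/28, 1/28, 1/7, 3/14, 13/56, 19/56, 3/7, 4/7, 41/56, 25/28, 1]
j=0 picked index 2: u0 ∈ [1/28, 1/7)
j=1 picked index 3: u0 ∈ [4/77, 19/154)
j=2 picked index 5: u0 ∈ [31/616, 97/616)
j=3 picked index 6: u0 ∈ [41/616, 12/77)
j=4 picked index 7: u0 ∈ [5/77, 16/77)
j=5 picked index 7: u0 ∈ [-2/77, 9/77)
j=6 picked index 8: u0 ∈ [2/77, 115/616)
j=7 picked index 8: u0 ∈ [-5/77, 59/616)
j=8 picked index 9: u0 ∈ [3/616, 51/308)
j=9 picked index 10: u0 ∈ [23/308, 2/11)
j=10 picked index 10: u0 ∈ [-5/308, 1/11)
intersection: [23/308, 1/11)

23/308 1/11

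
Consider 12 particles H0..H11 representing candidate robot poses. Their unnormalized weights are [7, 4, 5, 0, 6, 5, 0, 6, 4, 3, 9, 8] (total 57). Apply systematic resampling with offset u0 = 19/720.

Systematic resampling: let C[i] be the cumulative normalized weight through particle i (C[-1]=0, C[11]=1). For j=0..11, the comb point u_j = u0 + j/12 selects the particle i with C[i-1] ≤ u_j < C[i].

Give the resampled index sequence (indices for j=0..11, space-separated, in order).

0 0 2 2 4 5 7 8 9 10 11 11

C = [7/57, 11/57, 16/57, 16/57, 22/57, 9/19, 9/19, 11/19, 37/57, 40/57, 49/57, 1]
j=0: u_0=19/720 ∈ [0, 7/57) → index 0
j=1: u_1=79/720 ∈ [0, 7/57) → index 0
j=2: u_2=139/720 ∈ [11/57, 16/57) → index 2
j=3: u_3=199/720 ∈ [11/57, 16/57) → index 2
j=4: u_4=259/720 ∈ [16/57, 22/57) → index 4
j=5: u_5=319/720 ∈ [22/57, 9/19) → index 5
j=6: u_6=379/720 ∈ [9/19, 11/19) → index 7
j=7: u_7=439/720 ∈ [11/19, 37/57) → index 8
j=8: u_8=499/720 ∈ [37/57, 40/57) → index 9
j=9: u_9=559/720 ∈ [40/57, 49/57) → index 10
j=10: u_10=619/720 ∈ [49/57, 1) → index 11
j=11: u_11=679/720 ∈ [49/57, 1) → index 11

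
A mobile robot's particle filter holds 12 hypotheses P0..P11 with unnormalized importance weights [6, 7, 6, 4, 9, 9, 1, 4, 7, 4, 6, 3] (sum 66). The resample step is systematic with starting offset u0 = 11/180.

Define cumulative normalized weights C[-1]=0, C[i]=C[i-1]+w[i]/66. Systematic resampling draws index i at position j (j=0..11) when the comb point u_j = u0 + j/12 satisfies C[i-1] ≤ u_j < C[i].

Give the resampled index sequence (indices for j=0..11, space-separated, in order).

0 1 2 3 4 4 5 7 8 9 10 11

C = [1/11, 13/66, 19/66, 23/66, 16/33, 41/66, 7/11, 23/33, 53/66, 19/22, 21/22, 1]
j=0: u_0=11/180 ∈ [0, 1/11) → index 0
j=1: u_1=13/90 ∈ [1/11, 13/66) → index 1
j=2: u_2=41/180 ∈ [13/66, 19/66) → index 2
j=3: u_3=14/45 ∈ [19/66, 23/66) → index 3
j=4: u_4=71/180 ∈ [23/66, 16/33) → index 4
j=5: u_5=43/90 ∈ [23/66, 16/33) → index 4
j=6: u_6=101/180 ∈ [16/33, 41/66) → index 5
j=7: u_7=29/45 ∈ [7/11, 23/33) → index 7
j=8: u_8=131/180 ∈ [23/33, 53/66) → index 8
j=9: u_9=73/90 ∈ [53/66, 19/22) → index 9
j=10: u_10=161/180 ∈ [19/22, 21/22) → index 10
j=11: u_11=44/45 ∈ [21/22, 1) → index 11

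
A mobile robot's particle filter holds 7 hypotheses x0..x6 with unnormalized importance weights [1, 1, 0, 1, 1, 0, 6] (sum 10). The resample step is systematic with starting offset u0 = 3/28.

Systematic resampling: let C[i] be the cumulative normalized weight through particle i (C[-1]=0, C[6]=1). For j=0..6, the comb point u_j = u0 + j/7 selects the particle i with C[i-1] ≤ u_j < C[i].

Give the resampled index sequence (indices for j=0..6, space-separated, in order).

C = [1/10, 1/5, 1/5, 3/10, 2/5, 2/5, 1]
j=0: u_0=3/28 ∈ [1/10, 1/5) → index 1
j=1: u_1=1/4 ∈ [1/5, 3/10) → index 3
j=2: u_2=11/28 ∈ [3/10, 2/5) → index 4
j=3: u_3=15/28 ∈ [2/5, 1) → index 6
j=4: u_4=19/28 ∈ [2/5, 1) → index 6
j=5: u_5=23/28 ∈ [2/5, 1) → index 6
j=6: u_6=27/28 ∈ [2/5, 1) → index 6

1 3 4 6 6 6 6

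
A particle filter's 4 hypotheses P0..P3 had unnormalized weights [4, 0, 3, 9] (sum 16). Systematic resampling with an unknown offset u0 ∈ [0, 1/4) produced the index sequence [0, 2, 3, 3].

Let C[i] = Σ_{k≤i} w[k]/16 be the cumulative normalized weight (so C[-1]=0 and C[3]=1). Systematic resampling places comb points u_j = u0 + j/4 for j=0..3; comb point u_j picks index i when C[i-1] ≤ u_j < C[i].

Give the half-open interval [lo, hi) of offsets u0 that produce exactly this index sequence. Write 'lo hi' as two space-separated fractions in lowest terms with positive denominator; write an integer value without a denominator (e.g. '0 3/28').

0 3/16

C = [1/4, 1/4, 7/16, 1]
j=0 picked index 0: u0 ∈ [0, 1/4)
j=1 picked index 2: u0 ∈ [0, 3/16)
j=2 picked index 3: u0 ∈ [-1/16, 1/2)
j=3 picked index 3: u0 ∈ [-5/16, 1/4)
intersection: [0, 3/16)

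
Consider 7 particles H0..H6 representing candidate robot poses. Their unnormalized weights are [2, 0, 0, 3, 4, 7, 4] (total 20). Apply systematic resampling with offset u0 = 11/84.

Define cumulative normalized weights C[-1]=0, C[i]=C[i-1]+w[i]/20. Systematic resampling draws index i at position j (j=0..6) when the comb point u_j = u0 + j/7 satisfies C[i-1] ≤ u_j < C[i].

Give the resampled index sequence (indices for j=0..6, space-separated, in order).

3 4 4 5 5 6 6

C = [1/10, 1/10, 1/10, 1/4, 9/20, 4/5, 1]
j=0: u_0=11/84 ∈ [1/10, 1/4) → index 3
j=1: u_1=23/84 ∈ [1/4, 9/20) → index 4
j=2: u_2=5/12 ∈ [1/4, 9/20) → index 4
j=3: u_3=47/84 ∈ [9/20, 4/5) → index 5
j=4: u_4=59/84 ∈ [9/20, 4/5) → index 5
j=5: u_5=71/84 ∈ [4/5, 1) → index 6
j=6: u_6=83/84 ∈ [4/5, 1) → index 6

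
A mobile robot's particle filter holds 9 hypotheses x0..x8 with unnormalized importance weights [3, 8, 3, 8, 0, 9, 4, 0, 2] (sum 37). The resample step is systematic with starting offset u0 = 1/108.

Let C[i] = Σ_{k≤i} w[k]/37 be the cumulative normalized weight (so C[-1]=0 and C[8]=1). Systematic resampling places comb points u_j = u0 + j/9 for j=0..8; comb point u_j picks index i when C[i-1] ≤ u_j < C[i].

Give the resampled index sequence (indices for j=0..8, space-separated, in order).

C = [3/37, 11/37, 14/37, 22/37, 22/37, 31/37, 35/37, 35/37, 1]
j=0: u_0=1/108 ∈ [0, 3/37) → index 0
j=1: u_1=13/108 ∈ [3/37, 11/37) → index 1
j=2: u_2=25/108 ∈ [3/37, 11/37) → index 1
j=3: u_3=37/108 ∈ [11/37, 14/37) → index 2
j=4: u_4=49/108 ∈ [14/37, 22/37) → index 3
j=5: u_5=61/108 ∈ [14/37, 22/37) → index 3
j=6: u_6=73/108 ∈ [22/37, 31/37) → index 5
j=7: u_7=85/108 ∈ [22/37, 31/37) → index 5
j=8: u_8=97/108 ∈ [31/37, 35/37) → index 6

0 1 1 2 3 3 5 5 6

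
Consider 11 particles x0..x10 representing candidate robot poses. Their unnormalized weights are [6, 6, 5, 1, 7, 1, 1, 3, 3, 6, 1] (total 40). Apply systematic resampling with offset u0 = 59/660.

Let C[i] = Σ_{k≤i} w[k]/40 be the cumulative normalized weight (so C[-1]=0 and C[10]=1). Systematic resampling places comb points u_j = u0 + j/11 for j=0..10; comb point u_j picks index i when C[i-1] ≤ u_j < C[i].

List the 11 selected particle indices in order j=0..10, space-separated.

C = [3/20, 3/10, 17/40, 9/20, 5/8, 13/20, 27/40, 3/4, 33/40, 39/40, 1]
j=0: u_0=59/660 ∈ [0, 3/20) → index 0
j=1: u_1=119/660 ∈ [3/20, 3/10) → index 1
j=2: u_2=179/660 ∈ [3/20, 3/10) → index 1
j=3: u_3=239/660 ∈ [3/10, 17/40) → index 2
j=4: u_4=299/660 ∈ [9/20, 5/8) → index 4
j=5: u_5=359/660 ∈ [9/20, 5/8) → index 4
j=6: u_6=419/660 ∈ [5/8, 13/20) → index 5
j=7: u_7=479/660 ∈ [27/40, 3/4) → index 7
j=8: u_8=49/60 ∈ [3/4, 33/40) → index 8
j=9: u_9=599/660 ∈ [33/40, 39/40) → index 9
j=10: u_10=659/660 ∈ [39/40, 1) → index 10

0 1 1 2 4 4 5 7 8 9 10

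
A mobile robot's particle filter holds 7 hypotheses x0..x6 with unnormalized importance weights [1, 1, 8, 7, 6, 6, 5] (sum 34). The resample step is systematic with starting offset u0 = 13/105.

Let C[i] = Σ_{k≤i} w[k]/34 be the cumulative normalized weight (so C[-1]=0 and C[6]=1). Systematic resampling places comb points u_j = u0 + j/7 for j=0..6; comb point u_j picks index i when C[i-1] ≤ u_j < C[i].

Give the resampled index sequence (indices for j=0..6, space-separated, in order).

C = [1/34, 1/17, 5/17, 1/2, 23/34, 29/34, 1]
j=0: u_0=13/105 ∈ [1/17, 5/17) → index 2
j=1: u_1=4/15 ∈ [1/17, 5/17) → index 2
j=2: u_2=43/105 ∈ [5/17, 1/2) → index 3
j=3: u_3=58/105 ∈ [1/2, 23/34) → index 4
j=4: u_4=73/105 ∈ [23/34, 29/34) → index 5
j=5: u_5=88/105 ∈ [23/34, 29/34) → index 5
j=6: u_6=103/105 ∈ [29/34, 1) → index 6

2 2 3 4 5 5 6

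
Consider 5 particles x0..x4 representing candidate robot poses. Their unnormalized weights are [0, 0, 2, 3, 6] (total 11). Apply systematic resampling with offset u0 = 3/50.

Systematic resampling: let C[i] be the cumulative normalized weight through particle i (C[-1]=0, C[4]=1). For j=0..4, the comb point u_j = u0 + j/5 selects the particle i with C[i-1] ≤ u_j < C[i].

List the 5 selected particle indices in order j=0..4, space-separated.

2 3 4 4 4

C = [0, 0, 2/11, 5/11, 1]
j=0: u_0=3/50 ∈ [0, 2/11) → index 2
j=1: u_1=13/50 ∈ [2/11, 5/11) → index 3
j=2: u_2=23/50 ∈ [5/11, 1) → index 4
j=3: u_3=33/50 ∈ [5/11, 1) → index 4
j=4: u_4=43/50 ∈ [5/11, 1) → index 4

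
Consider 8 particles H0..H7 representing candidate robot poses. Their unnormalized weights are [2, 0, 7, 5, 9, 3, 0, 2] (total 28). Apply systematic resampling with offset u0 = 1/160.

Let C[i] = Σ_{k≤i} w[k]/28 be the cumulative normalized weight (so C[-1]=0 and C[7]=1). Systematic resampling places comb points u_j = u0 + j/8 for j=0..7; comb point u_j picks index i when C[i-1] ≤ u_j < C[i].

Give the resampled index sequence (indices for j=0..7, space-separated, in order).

0 2 2 3 4 4 4 5

C = [1/14, 1/14, 9/28, 1/2, 23/28, 13/14, 13/14, 1]
j=0: u_0=1/160 ∈ [0, 1/14) → index 0
j=1: u_1=21/160 ∈ [1/14, 9/28) → index 2
j=2: u_2=41/160 ∈ [1/14, 9/28) → index 2
j=3: u_3=61/160 ∈ [9/28, 1/2) → index 3
j=4: u_4=81/160 ∈ [1/2, 23/28) → index 4
j=5: u_5=101/160 ∈ [1/2, 23/28) → index 4
j=6: u_6=121/160 ∈ [1/2, 23/28) → index 4
j=7: u_7=141/160 ∈ [23/28, 13/14) → index 5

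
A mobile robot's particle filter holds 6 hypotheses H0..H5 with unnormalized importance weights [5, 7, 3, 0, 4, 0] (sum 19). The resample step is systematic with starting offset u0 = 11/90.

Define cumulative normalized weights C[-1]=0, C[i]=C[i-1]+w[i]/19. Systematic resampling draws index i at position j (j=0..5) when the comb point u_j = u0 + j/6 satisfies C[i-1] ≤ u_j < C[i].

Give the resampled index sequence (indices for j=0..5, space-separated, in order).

C = [5/19, 12/19, 15/19, 15/19, 1, 1]
j=0: u_0=11/90 ∈ [0, 5/19) → index 0
j=1: u_1=13/45 ∈ [5/19, 12/19) → index 1
j=2: u_2=41/90 ∈ [5/19, 12/19) → index 1
j=3: u_3=28/45 ∈ [5/19, 12/19) → index 1
j=4: u_4=71/90 ∈ [12/19, 15/19) → index 2
j=5: u_5=43/45 ∈ [15/19, 1) → index 4

0 1 1 1 2 4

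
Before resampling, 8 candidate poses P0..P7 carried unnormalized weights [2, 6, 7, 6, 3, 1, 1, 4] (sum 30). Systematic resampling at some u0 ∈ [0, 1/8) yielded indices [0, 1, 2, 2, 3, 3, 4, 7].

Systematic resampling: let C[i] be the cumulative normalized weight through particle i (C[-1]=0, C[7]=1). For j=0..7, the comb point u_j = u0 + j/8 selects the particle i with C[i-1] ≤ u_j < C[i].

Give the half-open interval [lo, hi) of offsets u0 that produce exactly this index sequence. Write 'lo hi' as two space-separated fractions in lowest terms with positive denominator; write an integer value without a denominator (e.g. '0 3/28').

1/60 1/20

C = [1/15, 4/15, 1/2, 7/10, 4/5, 5/6, 13/15, 1]
j=0 picked index 0: u0 ∈ [0, 1/15)
j=1 picked index 1: u0 ∈ [-7/120, 17/120)
j=2 picked index 2: u0 ∈ [1/60, 1/4)
j=3 picked index 2: u0 ∈ [-13/120, 1/8)
j=4 picked index 3: u0 ∈ [0, 1/5)
j=5 picked index 3: u0 ∈ [-1/8, 3/40)
j=6 picked index 4: u0 ∈ [-1/20, 1/20)
j=7 picked index 7: u0 ∈ [-1/120, 1/8)
intersection: [1/60, 1/20)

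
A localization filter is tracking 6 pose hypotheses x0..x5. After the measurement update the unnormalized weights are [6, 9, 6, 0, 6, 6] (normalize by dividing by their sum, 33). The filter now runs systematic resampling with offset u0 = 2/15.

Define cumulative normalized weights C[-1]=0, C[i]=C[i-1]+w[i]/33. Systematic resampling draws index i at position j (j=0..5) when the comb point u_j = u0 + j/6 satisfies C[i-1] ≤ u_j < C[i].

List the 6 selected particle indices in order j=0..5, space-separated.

0 1 2 2 4 5

C = [2/11, 5/11, 7/11, 7/11, 9/11, 1]
j=0: u_0=2/15 ∈ [0, 2/11) → index 0
j=1: u_1=3/10 ∈ [2/11, 5/11) → index 1
j=2: u_2=7/15 ∈ [5/11, 7/11) → index 2
j=3: u_3=19/30 ∈ [5/11, 7/11) → index 2
j=4: u_4=4/5 ∈ [7/11, 9/11) → index 4
j=5: u_5=29/30 ∈ [9/11, 1) → index 5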